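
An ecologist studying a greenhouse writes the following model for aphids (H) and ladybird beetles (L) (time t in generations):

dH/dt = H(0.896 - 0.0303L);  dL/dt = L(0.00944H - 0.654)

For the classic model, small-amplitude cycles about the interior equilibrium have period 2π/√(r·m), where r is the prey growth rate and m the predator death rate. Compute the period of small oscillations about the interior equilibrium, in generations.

T ≈ 8.21 generations

Here r = 0.896 and m = 0.654, so r·m = 0.586.
ω = √0.586 = 0.765 per generation, hence T = 2π/ω ≈ 8.21 generations.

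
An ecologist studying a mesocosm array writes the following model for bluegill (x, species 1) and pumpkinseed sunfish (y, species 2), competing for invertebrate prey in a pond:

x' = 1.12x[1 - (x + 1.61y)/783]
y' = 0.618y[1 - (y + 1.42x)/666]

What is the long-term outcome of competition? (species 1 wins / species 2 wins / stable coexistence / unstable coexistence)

unstable coexistence (outcome depends on initial conditions)

Compare the nullcline intercepts: K1/α12 = 783/1.61 = 486 < K2 = 666; K2/α21 = 666/1.42 = 469 < K1 = 783.
Since both are reversed, neither can invade when rare; the interior point is a saddle.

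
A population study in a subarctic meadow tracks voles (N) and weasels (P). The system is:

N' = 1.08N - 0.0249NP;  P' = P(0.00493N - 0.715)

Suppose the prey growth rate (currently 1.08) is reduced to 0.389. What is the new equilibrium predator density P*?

P* ≈ 15.6

At the interior fixed point, setting dN/dt = 0 with N > 0 fixes P* = (prey growth rate)/(NP coefficient) — independent of the other coefficients.
With the change, P* = 0.389/0.0249 = 15.6; it falls from 43.4.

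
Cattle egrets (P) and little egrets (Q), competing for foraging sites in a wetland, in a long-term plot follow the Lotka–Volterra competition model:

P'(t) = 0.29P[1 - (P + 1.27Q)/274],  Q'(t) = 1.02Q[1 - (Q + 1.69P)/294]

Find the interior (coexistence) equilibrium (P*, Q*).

Setting both brackets to zero gives the nullclines P + 1.27Q = 274 and 1.69P + Q = 294.
Substituting Q = 294 - 1.69P into the first: P(1 - 1.27·1.69) = 274 - 1.27·294.
So P* = -99.4/-1.15 = 86.7, and then Q* = 294 - 1.69·86.7 = 147.

P* ≈ 86.7, Q* ≈ 147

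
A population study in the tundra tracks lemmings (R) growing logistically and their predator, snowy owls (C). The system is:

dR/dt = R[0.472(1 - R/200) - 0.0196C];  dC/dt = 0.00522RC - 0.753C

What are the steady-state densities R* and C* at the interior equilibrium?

R* ≈ 144, C* ≈ 6.71

From dC/dt = 0 with C > 0: 0.00522R* = 0.753, so R* = 144.
Substitute into dR/dt = 0: 0.472(1 - 144/200) = 0.0196C*.
The bracket is 0.279, giving C* = 0.132/0.0196 = 6.71.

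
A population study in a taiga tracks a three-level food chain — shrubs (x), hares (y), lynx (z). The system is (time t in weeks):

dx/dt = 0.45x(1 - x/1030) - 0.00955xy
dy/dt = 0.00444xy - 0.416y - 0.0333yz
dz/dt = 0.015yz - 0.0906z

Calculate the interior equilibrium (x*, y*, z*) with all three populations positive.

x* ≈ 898, y* ≈ 6.04, z* ≈ 107

From dz/dt = 0: 0.015y* = 0.0906, so y* = 6.04.
From dx/dt = 0: 0.45(1 - x*/1030) = 0.00955·6.04, giving x* = 1030·(1 - 0.128) = 898.
From dy/dt = 0: 0.00444·898 - 0.416 = 0.0333z*, so z* = 3.57/0.0333 = 107.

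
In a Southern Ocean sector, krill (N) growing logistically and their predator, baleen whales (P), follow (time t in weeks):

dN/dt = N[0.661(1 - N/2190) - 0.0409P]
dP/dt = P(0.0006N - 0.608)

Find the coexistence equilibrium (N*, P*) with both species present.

From dP/dt = 0 with P > 0: 0.0006N* = 0.608, so N* = 1010.
Substitute into dN/dt = 0: 0.661(1 - 1010/2190) = 0.0409P*.
The bracket is 0.537, giving P* = 0.355/0.0409 = 8.68.

N* ≈ 1010, P* ≈ 8.68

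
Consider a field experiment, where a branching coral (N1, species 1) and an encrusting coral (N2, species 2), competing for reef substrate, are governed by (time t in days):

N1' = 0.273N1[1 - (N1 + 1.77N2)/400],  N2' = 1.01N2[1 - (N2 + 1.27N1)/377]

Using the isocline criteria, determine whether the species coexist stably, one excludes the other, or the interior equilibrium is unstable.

Compare the nullcline intercepts: K1/α12 = 400/1.77 = 226 < K2 = 377; K2/α21 = 377/1.27 = 297 < K1 = 400.
Since both are reversed, neither can invade when rare; the interior point is a saddle.

unstable coexistence (outcome depends on initial conditions)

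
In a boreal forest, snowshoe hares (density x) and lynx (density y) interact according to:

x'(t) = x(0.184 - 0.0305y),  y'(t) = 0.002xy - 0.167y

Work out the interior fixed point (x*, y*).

x* ≈ 83.5, y* ≈ 6.03

Set dy/dt = 0 with y > 0: 0.002x - 0.167 = 0, so x* = 0.167/0.002 = 83.5.
Set dx/dt = 0 with x > 0: 0.184 - 0.0305y = 0, so y* = 0.184/0.0305 = 6.03.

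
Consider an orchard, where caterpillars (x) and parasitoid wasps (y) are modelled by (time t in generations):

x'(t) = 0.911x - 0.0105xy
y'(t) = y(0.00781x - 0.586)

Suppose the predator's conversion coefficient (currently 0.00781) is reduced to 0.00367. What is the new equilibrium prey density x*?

At the interior fixed point, setting dy/dt = 0 with y > 0 fixes x* = (predator death rate)/(xy coefficient) — independent of the other coefficients.
With the change, x* = 0.586/0.00367 = 160; it rises from 75.

x* ≈ 160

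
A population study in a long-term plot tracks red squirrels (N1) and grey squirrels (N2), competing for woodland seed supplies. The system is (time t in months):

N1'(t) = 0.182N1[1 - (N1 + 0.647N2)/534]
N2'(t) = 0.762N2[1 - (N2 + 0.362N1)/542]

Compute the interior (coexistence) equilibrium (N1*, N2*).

N1* ≈ 239, N2* ≈ 455

Setting both brackets to zero gives the nullclines N1 + 0.647N2 = 534 and 0.362N1 + N2 = 542.
Substituting N2 = 542 - 0.362N1 into the first: N1(1 - 0.647·0.362) = 534 - 0.647·542.
So N1* = 183/0.766 = 239, and then N2* = 542 - 0.362·239 = 455.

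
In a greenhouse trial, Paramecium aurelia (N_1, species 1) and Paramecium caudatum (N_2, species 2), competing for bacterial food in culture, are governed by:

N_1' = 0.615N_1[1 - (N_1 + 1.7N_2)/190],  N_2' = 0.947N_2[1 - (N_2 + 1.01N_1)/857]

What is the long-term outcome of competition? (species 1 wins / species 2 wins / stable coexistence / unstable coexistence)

Compare the nullcline intercepts: K1/α12 = 190/1.7 = 112 < K2 = 857; K2/α21 = 857/1.01 = 849 > K1 = 190.
Since the inequalities point opposite ways, species 2 can invade but species 1 cannot.

species 2 excludes species 1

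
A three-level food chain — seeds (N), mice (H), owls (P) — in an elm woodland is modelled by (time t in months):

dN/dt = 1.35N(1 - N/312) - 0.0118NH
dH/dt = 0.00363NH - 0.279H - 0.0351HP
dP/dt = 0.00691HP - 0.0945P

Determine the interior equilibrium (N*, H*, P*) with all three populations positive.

From dP/dt = 0: 0.00691H* = 0.0945, so H* = 13.7.
From dN/dt = 0: 1.35(1 - N*/312) = 0.0118·13.7, giving N* = 312·(1 - 0.12) = 275.
From dH/dt = 0: 0.00363·275 - 0.279 = 0.0351P*, so P* = 0.718/0.0351 = 20.5.

N* ≈ 275, H* ≈ 13.7, P* ≈ 20.5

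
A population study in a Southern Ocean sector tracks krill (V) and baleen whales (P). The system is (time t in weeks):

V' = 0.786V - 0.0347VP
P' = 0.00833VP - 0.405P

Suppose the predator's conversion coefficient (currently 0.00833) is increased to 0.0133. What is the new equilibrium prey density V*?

V* ≈ 30.5

At the interior fixed point, setting dP/dt = 0 with P > 0 fixes V* = (predator death rate)/(VP coefficient) — independent of the other coefficients.
With the change, V* = 0.405/0.0133 = 30.5; it falls from 48.6.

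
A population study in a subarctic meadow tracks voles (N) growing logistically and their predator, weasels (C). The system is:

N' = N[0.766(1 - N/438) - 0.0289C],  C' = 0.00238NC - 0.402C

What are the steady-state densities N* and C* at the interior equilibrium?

N* ≈ 169, C* ≈ 16.3

From dC/dt = 0 with C > 0: 0.00238N* = 0.402, so N* = 169.
Substitute into dN/dt = 0: 0.766(1 - 169/438) = 0.0289C*.
The bracket is 0.614, giving C* = 0.471/0.0289 = 16.3.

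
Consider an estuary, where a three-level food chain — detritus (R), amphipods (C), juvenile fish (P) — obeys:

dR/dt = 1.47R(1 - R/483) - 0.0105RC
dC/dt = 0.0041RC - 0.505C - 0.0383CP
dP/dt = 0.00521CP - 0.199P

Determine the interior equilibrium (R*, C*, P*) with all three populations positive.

R* ≈ 351, C* ≈ 38.2, P* ≈ 24.4

From dP/dt = 0: 0.00521C* = 0.199, so C* = 38.2.
From dR/dt = 0: 1.47(1 - R*/483) = 0.0105·38.2, giving R* = 483·(1 - 0.273) = 351.
From dC/dt = 0: 0.0041·351 - 0.505 = 0.0383P*, so P* = 0.935/0.0383 = 24.4.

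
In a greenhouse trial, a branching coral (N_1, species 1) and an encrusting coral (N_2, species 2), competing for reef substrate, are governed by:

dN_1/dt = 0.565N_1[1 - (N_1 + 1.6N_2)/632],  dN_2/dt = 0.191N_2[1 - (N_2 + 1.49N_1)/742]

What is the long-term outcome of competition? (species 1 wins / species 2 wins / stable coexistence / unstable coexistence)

Compare the nullcline intercepts: K1/α12 = 632/1.6 = 395 < K2 = 742; K2/α21 = 742/1.49 = 498 < K1 = 632.
Since both are reversed, neither can invade when rare; the interior point is a saddle.

unstable coexistence (outcome depends on initial conditions)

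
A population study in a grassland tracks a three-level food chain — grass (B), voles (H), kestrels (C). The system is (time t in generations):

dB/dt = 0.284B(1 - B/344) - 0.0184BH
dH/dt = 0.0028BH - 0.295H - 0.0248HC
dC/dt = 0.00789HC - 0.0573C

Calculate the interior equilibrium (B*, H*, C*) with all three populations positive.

From dC/dt = 0: 0.00789H* = 0.0573, so H* = 7.26.
From dB/dt = 0: 0.284(1 - B*/344) = 0.0184·7.26, giving B* = 344·(1 - 0.471) = 182.
From dH/dt = 0: 0.0028·182 - 0.295 = 0.0248C*, so C* = 0.215/0.0248 = 8.67.

B* ≈ 182, H* ≈ 7.26, C* ≈ 8.67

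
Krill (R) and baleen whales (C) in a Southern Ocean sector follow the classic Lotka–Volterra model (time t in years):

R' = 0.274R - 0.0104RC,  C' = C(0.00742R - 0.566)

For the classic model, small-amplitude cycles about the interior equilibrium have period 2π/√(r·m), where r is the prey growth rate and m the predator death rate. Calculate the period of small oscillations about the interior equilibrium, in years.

T ≈ 16 years

Here r = 0.274 and m = 0.566, so r·m = 0.155.
ω = √0.155 = 0.394 per year, hence T = 2π/ω ≈ 16 years.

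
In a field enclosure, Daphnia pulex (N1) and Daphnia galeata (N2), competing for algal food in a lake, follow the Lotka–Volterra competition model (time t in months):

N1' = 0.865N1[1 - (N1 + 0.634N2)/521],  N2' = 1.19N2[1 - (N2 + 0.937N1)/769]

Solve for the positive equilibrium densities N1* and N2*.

Setting both brackets to zero gives the nullclines N1 + 0.634N2 = 521 and 0.937N1 + N2 = 769.
Substituting N2 = 769 - 0.937N1 into the first: N1(1 - 0.634·0.937) = 521 - 0.634·769.
So N1* = 33.5/0.406 = 82.4, and then N2* = 769 - 0.937·82.4 = 692.

N1* ≈ 82.4, N2* ≈ 692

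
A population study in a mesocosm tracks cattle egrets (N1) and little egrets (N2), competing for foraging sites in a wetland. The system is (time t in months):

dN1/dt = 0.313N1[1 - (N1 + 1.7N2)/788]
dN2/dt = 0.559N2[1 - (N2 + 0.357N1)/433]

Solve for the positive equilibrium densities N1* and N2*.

N1* ≈ 132, N2* ≈ 386

Setting both brackets to zero gives the nullclines N1 + 1.7N2 = 788 and 0.357N1 + N2 = 433.
Substituting N2 = 433 - 0.357N1 into the first: N1(1 - 1.7·0.357) = 788 - 1.7·433.
So N1* = 51.9/0.393 = 132, and then N2* = 433 - 0.357·132 = 386.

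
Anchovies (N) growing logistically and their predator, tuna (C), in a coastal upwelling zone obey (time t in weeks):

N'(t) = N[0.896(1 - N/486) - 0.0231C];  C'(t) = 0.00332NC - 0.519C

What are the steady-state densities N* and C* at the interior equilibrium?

N* ≈ 156, C* ≈ 26.3

From dC/dt = 0 with C > 0: 0.00332N* = 0.519, so N* = 156.
Substitute into dN/dt = 0: 0.896(1 - 156/486) = 0.0231C*.
The bracket is 0.678, giving C* = 0.608/0.0231 = 26.3.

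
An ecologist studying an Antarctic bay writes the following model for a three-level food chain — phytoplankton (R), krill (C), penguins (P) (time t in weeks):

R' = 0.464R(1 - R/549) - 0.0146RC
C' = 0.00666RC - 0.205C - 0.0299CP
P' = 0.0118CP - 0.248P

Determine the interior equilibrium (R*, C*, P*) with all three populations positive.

R* ≈ 186, C* ≈ 21, P* ≈ 34.6

From dP/dt = 0: 0.0118C* = 0.248, so C* = 21.
From dR/dt = 0: 0.464(1 - R*/549) = 0.0146·21, giving R* = 549·(1 - 0.661) = 186.
From dC/dt = 0: 0.00666·186 - 0.205 = 0.0299P*, so P* = 1.03/0.0299 = 34.6.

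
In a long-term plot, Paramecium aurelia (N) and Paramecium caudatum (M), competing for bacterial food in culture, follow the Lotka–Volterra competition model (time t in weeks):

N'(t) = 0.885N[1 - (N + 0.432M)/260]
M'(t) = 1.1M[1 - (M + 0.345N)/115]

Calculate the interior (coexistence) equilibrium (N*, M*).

Setting both brackets to zero gives the nullclines N + 0.432M = 260 and 0.345N + M = 115.
Substituting M = 115 - 0.345N into the first: N(1 - 0.432·0.345) = 260 - 0.432·115.
So N* = 210/0.851 = 247, and then M* = 115 - 0.345·247 = 29.7.

N* ≈ 247, M* ≈ 29.7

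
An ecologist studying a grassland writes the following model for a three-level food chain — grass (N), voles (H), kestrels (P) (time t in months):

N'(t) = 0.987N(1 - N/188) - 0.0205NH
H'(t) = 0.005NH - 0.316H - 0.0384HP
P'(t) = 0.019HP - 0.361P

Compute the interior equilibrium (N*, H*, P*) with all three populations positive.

N* ≈ 114, H* ≈ 19, P* ≈ 6.59

From dP/dt = 0: 0.019H* = 0.361, so H* = 19.
From dN/dt = 0: 0.987(1 - N*/188) = 0.0205·19, giving N* = 188·(1 - 0.395) = 114.
From dH/dt = 0: 0.005·114 - 0.316 = 0.0384P*, so P* = 0.253/0.0384 = 6.59.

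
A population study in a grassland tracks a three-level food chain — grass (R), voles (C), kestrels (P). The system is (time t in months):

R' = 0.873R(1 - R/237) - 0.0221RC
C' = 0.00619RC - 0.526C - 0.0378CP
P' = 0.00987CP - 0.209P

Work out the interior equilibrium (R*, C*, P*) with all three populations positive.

From dP/dt = 0: 0.00987C* = 0.209, so C* = 21.2.
From dR/dt = 0: 0.873(1 - R*/237) = 0.0221·21.2, giving R* = 237·(1 - 0.536) = 110.
From dC/dt = 0: 0.00619·110 - 0.526 = 0.0378P*, so P* = 0.155/0.0378 = 4.09.

R* ≈ 110, C* ≈ 21.2, P* ≈ 4.09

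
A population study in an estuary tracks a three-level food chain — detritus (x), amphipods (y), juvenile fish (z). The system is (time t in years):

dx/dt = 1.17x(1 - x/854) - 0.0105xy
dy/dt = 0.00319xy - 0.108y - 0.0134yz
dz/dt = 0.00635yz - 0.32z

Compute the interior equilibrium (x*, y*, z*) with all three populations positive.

From dz/dt = 0: 0.00635y* = 0.32, so y* = 50.4.
From dx/dt = 0: 1.17(1 - x*/854) = 0.0105·50.4, giving x* = 854·(1 - 0.452) = 468.
From dy/dt = 0: 0.00319·468 - 0.108 = 0.0134z*, so z* = 1.38/0.0134 = 103.

x* ≈ 468, y* ≈ 50.4, z* ≈ 103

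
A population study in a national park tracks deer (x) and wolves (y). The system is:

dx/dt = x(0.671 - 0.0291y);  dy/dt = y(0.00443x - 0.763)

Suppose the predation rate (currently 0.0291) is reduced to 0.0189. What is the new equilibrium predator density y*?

y* ≈ 35.5

At the interior fixed point, setting dx/dt = 0 with x > 0 fixes y* = (prey growth rate)/(xy coefficient) — independent of the other coefficients.
With the change, y* = 0.671/0.0189 = 35.5; it rises from 23.1.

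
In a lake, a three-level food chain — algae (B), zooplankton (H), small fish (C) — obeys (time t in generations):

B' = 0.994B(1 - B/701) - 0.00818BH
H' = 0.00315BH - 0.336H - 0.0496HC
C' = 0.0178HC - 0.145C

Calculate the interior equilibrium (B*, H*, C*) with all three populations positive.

B* ≈ 654, H* ≈ 8.15, C* ≈ 34.8

From dC/dt = 0: 0.0178H* = 0.145, so H* = 8.15.
From dB/dt = 0: 0.994(1 - B*/701) = 0.00818·8.15, giving B* = 701·(1 - 0.067) = 654.
From dH/dt = 0: 0.00315·654 - 0.336 = 0.0496C*, so C* = 1.72/0.0496 = 34.8.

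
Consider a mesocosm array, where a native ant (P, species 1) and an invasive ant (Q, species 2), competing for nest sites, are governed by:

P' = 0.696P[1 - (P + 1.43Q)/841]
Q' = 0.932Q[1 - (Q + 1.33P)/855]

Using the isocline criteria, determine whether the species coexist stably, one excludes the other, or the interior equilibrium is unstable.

unstable coexistence (outcome depends on initial conditions)

Compare the nullcline intercepts: K1/α12 = 841/1.43 = 588 < K2 = 855; K2/α21 = 855/1.33 = 643 < K1 = 841.
Since both are reversed, neither can invade when rare; the interior point is a saddle.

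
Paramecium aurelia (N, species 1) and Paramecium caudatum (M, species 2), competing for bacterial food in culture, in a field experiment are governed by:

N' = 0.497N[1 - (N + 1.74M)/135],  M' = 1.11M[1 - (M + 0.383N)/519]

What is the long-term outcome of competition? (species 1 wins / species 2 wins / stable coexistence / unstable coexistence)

species 2 excludes species 1

Compare the nullcline intercepts: K1/α12 = 135/1.74 = 77.6 < K2 = 519; K2/α21 = 519/0.383 = 1360 > K1 = 135.
Since the inequalities point opposite ways, species 2 can invade but species 1 cannot.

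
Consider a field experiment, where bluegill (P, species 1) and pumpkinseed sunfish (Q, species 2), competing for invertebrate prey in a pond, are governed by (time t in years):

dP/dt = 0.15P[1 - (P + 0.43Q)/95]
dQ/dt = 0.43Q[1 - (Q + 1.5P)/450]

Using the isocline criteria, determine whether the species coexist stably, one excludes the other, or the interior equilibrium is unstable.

species 2 excludes species 1

Compare the nullcline intercepts: K1/α12 = 95/0.43 = 221 < K2 = 450; K2/α21 = 450/1.5 = 300 > K1 = 95.
Since the inequalities point opposite ways, species 2 can invade but species 1 cannot.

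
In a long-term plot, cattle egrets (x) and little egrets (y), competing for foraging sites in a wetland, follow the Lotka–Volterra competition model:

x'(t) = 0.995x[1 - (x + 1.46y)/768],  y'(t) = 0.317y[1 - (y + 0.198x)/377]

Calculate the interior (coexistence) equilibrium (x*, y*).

Setting both brackets to zero gives the nullclines x + 1.46y = 768 and 0.198x + y = 377.
Substituting y = 377 - 0.198x into the first: x(1 - 1.46·0.198) = 768 - 1.46·377.
So x* = 218/0.711 = 306, and then y* = 377 - 0.198·306 = 316.

x* ≈ 306, y* ≈ 316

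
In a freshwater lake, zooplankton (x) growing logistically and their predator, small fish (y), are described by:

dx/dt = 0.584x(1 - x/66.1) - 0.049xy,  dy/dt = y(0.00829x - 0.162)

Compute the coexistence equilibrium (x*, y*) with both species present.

x* ≈ 19.5, y* ≈ 8.39

From dy/dt = 0 with y > 0: 0.00829x* = 0.162, so x* = 19.5.
Substitute into dx/dt = 0: 0.584(1 - 19.5/66.1) = 0.049y*.
The bracket is 0.704, giving y* = 0.411/0.049 = 8.39.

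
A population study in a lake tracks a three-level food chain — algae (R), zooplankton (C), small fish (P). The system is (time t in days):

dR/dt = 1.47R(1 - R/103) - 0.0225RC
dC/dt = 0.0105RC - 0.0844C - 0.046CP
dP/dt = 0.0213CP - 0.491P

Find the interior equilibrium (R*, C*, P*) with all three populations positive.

From dP/dt = 0: 0.0213C* = 0.491, so C* = 23.1.
From dR/dt = 0: 1.47(1 - R*/103) = 0.0225·23.1, giving R* = 103·(1 - 0.353) = 66.7.
From dC/dt = 0: 0.0105·66.7 - 0.0844 = 0.046P*, so P* = 0.616/0.046 = 13.4.

R* ≈ 66.7, C* ≈ 23.1, P* ≈ 13.4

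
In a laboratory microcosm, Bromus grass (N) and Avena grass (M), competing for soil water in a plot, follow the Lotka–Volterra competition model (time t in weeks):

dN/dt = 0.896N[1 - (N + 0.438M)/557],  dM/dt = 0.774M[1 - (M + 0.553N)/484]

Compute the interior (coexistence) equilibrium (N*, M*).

N* ≈ 455, M* ≈ 232

Setting both brackets to zero gives the nullclines N + 0.438M = 557 and 0.553N + M = 484.
Substituting M = 484 - 0.553N into the first: N(1 - 0.438·0.553) = 557 - 0.438·484.
So N* = 345/0.758 = 455, and then M* = 484 - 0.553·455 = 232.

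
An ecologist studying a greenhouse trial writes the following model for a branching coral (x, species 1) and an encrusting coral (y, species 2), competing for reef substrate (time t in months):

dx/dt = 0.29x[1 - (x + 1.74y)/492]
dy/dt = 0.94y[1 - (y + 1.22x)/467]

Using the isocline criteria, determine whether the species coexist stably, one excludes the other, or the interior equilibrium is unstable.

Compare the nullcline intercepts: K1/α12 = 492/1.74 = 283 < K2 = 467; K2/α21 = 467/1.22 = 383 < K1 = 492.
Since both are reversed, neither can invade when rare; the interior point is a saddle.

unstable coexistence (outcome depends on initial conditions)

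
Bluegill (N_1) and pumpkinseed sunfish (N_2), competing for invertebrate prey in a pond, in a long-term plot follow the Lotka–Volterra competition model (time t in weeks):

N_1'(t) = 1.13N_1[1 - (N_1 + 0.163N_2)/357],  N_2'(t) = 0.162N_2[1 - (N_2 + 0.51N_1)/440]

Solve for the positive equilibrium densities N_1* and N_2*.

Setting both brackets to zero gives the nullclines N_1 + 0.163N_2 = 357 and 0.51N_1 + N_2 = 440.
Substituting N_2 = 440 - 0.51N_1 into the first: N_1(1 - 0.163·0.51) = 357 - 0.163·440.
So N_1* = 285/0.917 = 311, and then N_2* = 440 - 0.51·311 = 281.

N_1* ≈ 311, N_2* ≈ 281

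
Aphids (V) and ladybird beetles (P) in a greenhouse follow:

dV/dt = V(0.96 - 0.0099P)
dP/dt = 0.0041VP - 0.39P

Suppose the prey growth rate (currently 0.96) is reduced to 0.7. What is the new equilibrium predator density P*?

At the interior fixed point, setting dV/dt = 0 with V > 0 fixes P* = (prey growth rate)/(VP coefficient) — independent of the other coefficients.
With the change, P* = 0.7/0.0099 = 70.7; it falls from 97.

P* ≈ 70.7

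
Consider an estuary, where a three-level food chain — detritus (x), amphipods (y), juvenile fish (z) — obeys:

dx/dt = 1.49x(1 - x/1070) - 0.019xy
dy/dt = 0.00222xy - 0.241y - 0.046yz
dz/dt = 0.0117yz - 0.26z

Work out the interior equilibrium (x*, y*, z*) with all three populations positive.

x* ≈ 767, y* ≈ 22.2, z* ≈ 31.8

From dz/dt = 0: 0.0117y* = 0.26, so y* = 22.2.
From dx/dt = 0: 1.49(1 - x*/1070) = 0.019·22.2, giving x* = 1070·(1 - 0.283) = 767.
From dy/dt = 0: 0.00222·767 - 0.241 = 0.046z*, so z* = 1.46/0.046 = 31.8.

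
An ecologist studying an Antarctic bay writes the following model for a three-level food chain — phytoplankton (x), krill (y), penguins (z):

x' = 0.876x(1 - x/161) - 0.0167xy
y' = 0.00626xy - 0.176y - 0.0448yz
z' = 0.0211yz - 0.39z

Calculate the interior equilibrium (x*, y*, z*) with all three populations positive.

From dz/dt = 0: 0.0211y* = 0.39, so y* = 18.5.
From dx/dt = 0: 0.876(1 - x*/161) = 0.0167·18.5, giving x* = 161·(1 - 0.352) = 104.
From dy/dt = 0: 0.00626·104 - 0.176 = 0.0448z*, so z* = 0.477/0.0448 = 10.6.

x* ≈ 104, y* ≈ 18.5, z* ≈ 10.6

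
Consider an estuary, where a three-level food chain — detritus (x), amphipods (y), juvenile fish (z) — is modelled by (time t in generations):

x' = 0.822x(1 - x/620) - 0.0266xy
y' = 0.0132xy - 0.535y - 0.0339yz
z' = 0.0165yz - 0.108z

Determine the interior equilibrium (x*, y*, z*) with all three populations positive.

From dz/dt = 0: 0.0165y* = 0.108, so y* = 6.55.
From dx/dt = 0: 0.822(1 - x*/620) = 0.0266·6.55, giving x* = 620·(1 - 0.212) = 489.
From dy/dt = 0: 0.0132·489 - 0.535 = 0.0339z*, so z* = 5.92/0.0339 = 174.

x* ≈ 489, y* ≈ 6.55, z* ≈ 174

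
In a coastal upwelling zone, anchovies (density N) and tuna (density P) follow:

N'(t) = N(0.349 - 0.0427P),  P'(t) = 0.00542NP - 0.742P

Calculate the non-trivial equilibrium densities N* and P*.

N* ≈ 137, P* ≈ 8.17

Set dP/dt = 0 with P > 0: 0.00542N - 0.742 = 0, so N* = 0.742/0.00542 = 137.
Set dN/dt = 0 with N > 0: 0.349 - 0.0427P = 0, so P* = 0.349/0.0427 = 8.17.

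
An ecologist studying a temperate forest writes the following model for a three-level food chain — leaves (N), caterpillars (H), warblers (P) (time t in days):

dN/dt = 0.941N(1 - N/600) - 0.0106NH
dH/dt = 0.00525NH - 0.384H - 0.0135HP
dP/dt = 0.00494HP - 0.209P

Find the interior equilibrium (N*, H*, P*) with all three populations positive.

From dP/dt = 0: 0.00494H* = 0.209, so H* = 42.3.
From dN/dt = 0: 0.941(1 - N*/600) = 0.0106·42.3, giving N* = 600·(1 - 0.477) = 314.
From dH/dt = 0: 0.00525·314 - 0.384 = 0.0135P*, so P* = 1.26/0.0135 = 93.7.

N* ≈ 314, H* ≈ 42.3, P* ≈ 93.7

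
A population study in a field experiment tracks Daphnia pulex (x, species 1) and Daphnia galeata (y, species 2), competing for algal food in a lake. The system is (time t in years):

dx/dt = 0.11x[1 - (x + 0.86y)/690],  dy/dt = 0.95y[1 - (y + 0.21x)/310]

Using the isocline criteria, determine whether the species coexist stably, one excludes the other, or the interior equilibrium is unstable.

stable coexistence

Compare the nullcline intercepts: K1/α12 = 690/0.86 = 802 > K2 = 310; K2/α21 = 310/0.21 = 1480 > K1 = 690.
Since both inequalities hold, each species can invade when rare, so the interior equilibrium is stable.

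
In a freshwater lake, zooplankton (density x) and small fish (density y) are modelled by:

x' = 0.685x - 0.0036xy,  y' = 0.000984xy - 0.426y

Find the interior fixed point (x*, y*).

Set dy/dt = 0 with y > 0: 0.000984x - 0.426 = 0, so x* = 0.426/0.000984 = 433.
Set dx/dt = 0 with x > 0: 0.685 - 0.0036y = 0, so y* = 0.685/0.0036 = 190.

x* ≈ 433, y* ≈ 190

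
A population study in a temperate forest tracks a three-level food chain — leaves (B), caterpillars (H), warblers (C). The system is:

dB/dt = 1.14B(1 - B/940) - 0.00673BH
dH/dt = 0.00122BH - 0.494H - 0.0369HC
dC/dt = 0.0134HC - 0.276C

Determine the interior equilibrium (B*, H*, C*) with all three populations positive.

From dC/dt = 0: 0.0134H* = 0.276, so H* = 20.6.
From dB/dt = 0: 1.14(1 - B*/940) = 0.00673·20.6, giving B* = 940·(1 - 0.122) = 826.
From dH/dt = 0: 0.00122·826 - 0.494 = 0.0369C*, so C* = 0.513/0.0369 = 13.9.

B* ≈ 826, H* ≈ 20.6, C* ≈ 13.9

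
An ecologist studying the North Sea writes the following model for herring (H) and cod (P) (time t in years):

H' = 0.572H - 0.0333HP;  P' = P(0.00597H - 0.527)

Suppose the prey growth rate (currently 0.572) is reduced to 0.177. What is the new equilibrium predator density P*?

At the interior fixed point, setting dH/dt = 0 with H > 0 fixes P* = (prey growth rate)/(HP coefficient) — independent of the other coefficients.
With the change, P* = 0.177/0.0333 = 5.32; it falls from 17.2.

P* ≈ 5.32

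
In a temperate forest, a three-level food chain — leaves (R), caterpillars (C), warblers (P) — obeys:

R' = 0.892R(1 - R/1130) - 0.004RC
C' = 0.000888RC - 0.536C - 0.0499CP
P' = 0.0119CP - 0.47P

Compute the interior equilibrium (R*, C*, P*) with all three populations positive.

R* ≈ 930, C* ≈ 39.5, P* ≈ 5.81

From dP/dt = 0: 0.0119C* = 0.47, so C* = 39.5.
From dR/dt = 0: 0.892(1 - R*/1130) = 0.004·39.5, giving R* = 1130·(1 - 0.177) = 930.
From dC/dt = 0: 0.000888·930 - 0.536 = 0.0499P*, so P* = 0.29/0.0499 = 5.81.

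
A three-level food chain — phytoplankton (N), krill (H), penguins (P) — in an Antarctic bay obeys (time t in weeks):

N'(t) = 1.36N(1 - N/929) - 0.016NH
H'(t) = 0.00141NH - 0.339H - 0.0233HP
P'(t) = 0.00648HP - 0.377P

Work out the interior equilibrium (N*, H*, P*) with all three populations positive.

From dP/dt = 0: 0.00648H* = 0.377, so H* = 58.2.
From dN/dt = 0: 1.36(1 - N*/929) = 0.016·58.2, giving N* = 929·(1 - 0.684) = 293.
From dH/dt = 0: 0.00141·293 - 0.339 = 0.0233P*, so P* = 0.0743/0.0233 = 3.19.

N* ≈ 293, H* ≈ 58.2, P* ≈ 3.19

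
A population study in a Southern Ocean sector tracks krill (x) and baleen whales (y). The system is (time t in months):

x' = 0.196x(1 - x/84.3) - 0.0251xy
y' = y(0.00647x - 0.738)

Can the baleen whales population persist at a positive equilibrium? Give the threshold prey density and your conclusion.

The predator equation gives dy/dt > 0 only when x > 0.738/0.00647 = 114.
Without the predator, x → K = 84.3. Since 84.3 < 114, the predator cannot invade.

Threshold x = 114; K < 114, so no, the predator goes extinct.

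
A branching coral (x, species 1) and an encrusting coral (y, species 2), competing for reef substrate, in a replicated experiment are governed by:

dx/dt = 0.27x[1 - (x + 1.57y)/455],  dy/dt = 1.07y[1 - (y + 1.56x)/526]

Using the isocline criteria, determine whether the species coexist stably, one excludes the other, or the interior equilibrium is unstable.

Compare the nullcline intercepts: K1/α12 = 455/1.57 = 290 < K2 = 526; K2/α21 = 526/1.56 = 337 < K1 = 455.
Since both are reversed, neither can invade when rare; the interior point is a saddle.

unstable coexistence (outcome depends on initial conditions)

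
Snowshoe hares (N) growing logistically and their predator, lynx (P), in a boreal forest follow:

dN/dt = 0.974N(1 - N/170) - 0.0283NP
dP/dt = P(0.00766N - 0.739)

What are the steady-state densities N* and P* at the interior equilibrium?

From dP/dt = 0 with P > 0: 0.00766N* = 0.739, so N* = 96.5.
Substitute into dN/dt = 0: 0.974(1 - 96.5/170) = 0.0283P*.
The bracket is 0.432, giving P* = 0.421/0.0283 = 14.9.

N* ≈ 96.5, P* ≈ 14.9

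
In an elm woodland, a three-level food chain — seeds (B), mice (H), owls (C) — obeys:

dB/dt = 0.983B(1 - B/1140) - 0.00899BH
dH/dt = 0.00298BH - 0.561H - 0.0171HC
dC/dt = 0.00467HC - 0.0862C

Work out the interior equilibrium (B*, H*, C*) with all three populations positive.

From dC/dt = 0: 0.00467H* = 0.0862, so H* = 18.5.
From dB/dt = 0: 0.983(1 - B*/1140) = 0.00899·18.5, giving B* = 1140·(1 - 0.169) = 948.
From dH/dt = 0: 0.00298·948 - 0.561 = 0.0171C*, so C* = 2.26/0.0171 = 132.

B* ≈ 948, H* ≈ 18.5, C* ≈ 132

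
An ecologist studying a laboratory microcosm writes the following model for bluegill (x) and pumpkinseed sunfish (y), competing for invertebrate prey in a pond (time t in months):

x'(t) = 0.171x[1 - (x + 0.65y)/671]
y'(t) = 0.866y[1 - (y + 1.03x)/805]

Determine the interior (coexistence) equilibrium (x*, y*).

x* ≈ 447, y* ≈ 345

Setting both brackets to zero gives the nullclines x + 0.65y = 671 and 1.03x + y = 805.
Substituting y = 805 - 1.03x into the first: x(1 - 0.65·1.03) = 671 - 0.65·805.
So x* = 148/0.33 = 447, and then y* = 805 - 1.03·447 = 345.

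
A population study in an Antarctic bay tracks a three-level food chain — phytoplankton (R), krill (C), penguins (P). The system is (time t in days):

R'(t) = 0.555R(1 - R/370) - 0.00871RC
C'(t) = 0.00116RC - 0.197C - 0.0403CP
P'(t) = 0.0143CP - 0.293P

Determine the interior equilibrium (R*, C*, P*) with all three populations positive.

From dP/dt = 0: 0.0143C* = 0.293, so C* = 20.5.
From dR/dt = 0: 0.555(1 - R*/370) = 0.00871·20.5, giving R* = 370·(1 - 0.322) = 251.
From dC/dt = 0: 0.00116·251 - 0.197 = 0.0403P*, so P* = 0.0942/0.0403 = 2.34.

R* ≈ 251, C* ≈ 20.5, P* ≈ 2.34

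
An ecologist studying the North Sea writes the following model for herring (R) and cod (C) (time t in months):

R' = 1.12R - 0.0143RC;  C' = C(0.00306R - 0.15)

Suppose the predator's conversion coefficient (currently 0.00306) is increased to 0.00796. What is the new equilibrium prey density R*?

At the interior fixed point, setting dC/dt = 0 with C > 0 fixes R* = (predator death rate)/(RC coefficient) — independent of the other coefficients.
With the change, R* = 0.15/0.00796 = 18.8; it falls from 49.

R* ≈ 18.8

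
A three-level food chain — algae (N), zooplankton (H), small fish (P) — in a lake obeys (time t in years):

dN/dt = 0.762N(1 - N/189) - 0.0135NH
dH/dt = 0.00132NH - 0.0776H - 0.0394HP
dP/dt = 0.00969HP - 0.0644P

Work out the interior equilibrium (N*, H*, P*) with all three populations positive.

N* ≈ 167, H* ≈ 6.65, P* ≈ 3.62

From dP/dt = 0: 0.00969H* = 0.0644, so H* = 6.65.
From dN/dt = 0: 0.762(1 - N*/189) = 0.0135·6.65, giving N* = 189·(1 - 0.118) = 167.
From dH/dt = 0: 0.00132·167 - 0.0776 = 0.0394P*, so P* = 0.143/0.0394 = 3.62.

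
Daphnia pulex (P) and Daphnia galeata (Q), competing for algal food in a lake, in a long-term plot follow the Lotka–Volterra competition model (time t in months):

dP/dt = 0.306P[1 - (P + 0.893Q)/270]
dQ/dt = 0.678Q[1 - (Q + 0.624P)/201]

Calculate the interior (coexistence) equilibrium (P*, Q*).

P* ≈ 204, Q* ≈ 73.4

Setting both brackets to zero gives the nullclines P + 0.893Q = 270 and 0.624P + Q = 201.
Substituting Q = 201 - 0.624P into the first: P(1 - 0.893·0.624) = 270 - 0.893·201.
So P* = 90.5/0.443 = 204, and then Q* = 201 - 0.624·204 = 73.4.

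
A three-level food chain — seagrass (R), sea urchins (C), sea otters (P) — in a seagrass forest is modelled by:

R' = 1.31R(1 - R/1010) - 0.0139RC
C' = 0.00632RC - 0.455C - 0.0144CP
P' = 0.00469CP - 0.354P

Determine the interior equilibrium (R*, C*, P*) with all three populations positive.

R* ≈ 201, C* ≈ 75.5, P* ≈ 56.7

From dP/dt = 0: 0.00469C* = 0.354, so C* = 75.5.
From dR/dt = 0: 1.31(1 - R*/1010) = 0.0139·75.5, giving R* = 1010·(1 - 0.801) = 201.
From dC/dt = 0: 0.00632·201 - 0.455 = 0.0144P*, so P* = 0.816/0.0144 = 56.7.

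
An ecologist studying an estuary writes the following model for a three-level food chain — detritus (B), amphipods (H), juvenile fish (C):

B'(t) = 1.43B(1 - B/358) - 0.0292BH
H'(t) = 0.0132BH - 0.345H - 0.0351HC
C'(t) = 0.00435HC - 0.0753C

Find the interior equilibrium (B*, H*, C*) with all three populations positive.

B* ≈ 231, H* ≈ 17.3, C* ≈ 77.2

From dC/dt = 0: 0.00435H* = 0.0753, so H* = 17.3.
From dB/dt = 0: 1.43(1 - B*/358) = 0.0292·17.3, giving B* = 358·(1 - 0.353) = 231.
From dH/dt = 0: 0.0132·231 - 0.345 = 0.0351C*, so C* = 2.71/0.0351 = 77.2.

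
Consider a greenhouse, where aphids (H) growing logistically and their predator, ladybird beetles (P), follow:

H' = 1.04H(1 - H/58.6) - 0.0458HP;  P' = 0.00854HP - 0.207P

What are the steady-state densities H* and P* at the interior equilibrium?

From dP/dt = 0 with P > 0: 0.00854H* = 0.207, so H* = 24.2.
Substitute into dH/dt = 0: 1.04(1 - 24.2/58.6) = 0.0458P*.
The bracket is 0.586, giving P* = 0.61/0.0458 = 13.3.

H* ≈ 24.2, P* ≈ 13.3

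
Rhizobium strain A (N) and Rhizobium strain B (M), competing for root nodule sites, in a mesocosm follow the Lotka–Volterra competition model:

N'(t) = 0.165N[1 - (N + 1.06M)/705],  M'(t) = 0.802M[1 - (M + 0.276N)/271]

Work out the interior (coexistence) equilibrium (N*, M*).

N* ≈ 590, M* ≈ 108

Setting both brackets to zero gives the nullclines N + 1.06M = 705 and 0.276N + M = 271.
Substituting M = 271 - 0.276N into the first: N(1 - 1.06·0.276) = 705 - 1.06·271.
So N* = 418/0.707 = 590, and then M* = 271 - 0.276·590 = 108.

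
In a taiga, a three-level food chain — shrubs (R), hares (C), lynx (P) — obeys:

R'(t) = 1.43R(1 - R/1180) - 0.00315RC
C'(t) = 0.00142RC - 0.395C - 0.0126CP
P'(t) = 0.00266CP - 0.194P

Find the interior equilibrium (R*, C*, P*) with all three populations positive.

From dP/dt = 0: 0.00266C* = 0.194, so C* = 72.9.
From dR/dt = 0: 1.43(1 - R*/1180) = 0.00315·72.9, giving R* = 1180·(1 - 0.161) = 990.
From dC/dt = 0: 0.00142·990 - 0.395 = 0.0126P*, so P* = 1.01/0.0126 = 80.3.

R* ≈ 990, C* ≈ 72.9, P* ≈ 80.3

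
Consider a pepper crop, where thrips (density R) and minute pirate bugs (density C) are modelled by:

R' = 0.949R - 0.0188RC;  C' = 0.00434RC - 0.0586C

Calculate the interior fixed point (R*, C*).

Set dC/dt = 0 with C > 0: 0.00434R - 0.0586 = 0, so R* = 0.0586/0.00434 = 13.5.
Set dR/dt = 0 with R > 0: 0.949 - 0.0188C = 0, so C* = 0.949/0.0188 = 50.5.

R* ≈ 13.5, C* ≈ 50.5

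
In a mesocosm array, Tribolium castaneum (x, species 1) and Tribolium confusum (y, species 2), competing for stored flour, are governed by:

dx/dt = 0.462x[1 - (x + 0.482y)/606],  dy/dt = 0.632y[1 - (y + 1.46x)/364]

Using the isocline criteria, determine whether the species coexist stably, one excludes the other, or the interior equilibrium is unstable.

Compare the nullcline intercepts: K1/α12 = 606/0.482 = 1260 > K2 = 364; K2/α21 = 364/1.46 = 249 < K1 = 606.
Since the inequalities point opposite ways, species 1 can invade but species 2 cannot.

species 1 excludes species 2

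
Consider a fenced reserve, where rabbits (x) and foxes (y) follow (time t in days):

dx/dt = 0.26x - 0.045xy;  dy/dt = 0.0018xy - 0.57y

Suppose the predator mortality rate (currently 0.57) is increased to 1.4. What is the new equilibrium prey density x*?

At the interior fixed point, setting dy/dt = 0 with y > 0 fixes x* = (predator death rate)/(xy coefficient) — independent of the other coefficients.
With the change, x* = 1.4/0.0018 = 778; it rises from 317.

x* ≈ 778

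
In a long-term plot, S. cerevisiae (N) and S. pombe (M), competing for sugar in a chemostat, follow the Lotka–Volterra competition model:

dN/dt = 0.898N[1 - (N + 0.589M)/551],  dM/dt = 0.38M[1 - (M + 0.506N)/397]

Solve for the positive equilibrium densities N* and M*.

Setting both brackets to zero gives the nullclines N + 0.589M = 551 and 0.506N + M = 397.
Substituting M = 397 - 0.506N into the first: N(1 - 0.589·0.506) = 551 - 0.589·397.
So N* = 317/0.702 = 452, and then M* = 397 - 0.506·452 = 168.

N* ≈ 452, M* ≈ 168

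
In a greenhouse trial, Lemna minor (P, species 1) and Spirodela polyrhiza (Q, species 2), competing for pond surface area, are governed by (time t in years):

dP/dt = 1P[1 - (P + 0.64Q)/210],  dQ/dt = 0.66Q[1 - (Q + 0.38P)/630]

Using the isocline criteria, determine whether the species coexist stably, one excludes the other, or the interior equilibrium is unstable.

Compare the nullcline intercepts: K1/α12 = 210/0.64 = 328 < K2 = 630; K2/α21 = 630/0.38 = 1660 > K1 = 210.
Since the inequalities point opposite ways, species 2 can invade but species 1 cannot.

species 2 excludes species 1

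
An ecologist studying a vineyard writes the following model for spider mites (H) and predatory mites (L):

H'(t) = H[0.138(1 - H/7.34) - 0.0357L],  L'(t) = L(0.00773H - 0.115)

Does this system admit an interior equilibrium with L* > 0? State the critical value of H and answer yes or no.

The predator equation gives dL/dt > 0 only when H > 0.115/0.00773 = 14.9.
Without the predator, H → K = 7.34. Since 7.34 < 14.9, the predator cannot invade.

Threshold H = 14.9; K < 14.9, so no, the predator goes extinct.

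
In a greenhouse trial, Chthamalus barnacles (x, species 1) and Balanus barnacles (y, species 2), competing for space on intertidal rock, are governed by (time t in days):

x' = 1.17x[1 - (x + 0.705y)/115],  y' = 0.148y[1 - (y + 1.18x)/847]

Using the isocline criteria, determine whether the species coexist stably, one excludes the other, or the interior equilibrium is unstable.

species 2 excludes species 1

Compare the nullcline intercepts: K1/α12 = 115/0.705 = 163 < K2 = 847; K2/α21 = 847/1.18 = 718 > K1 = 115.
Since the inequalities point opposite ways, species 2 can invade but species 1 cannot.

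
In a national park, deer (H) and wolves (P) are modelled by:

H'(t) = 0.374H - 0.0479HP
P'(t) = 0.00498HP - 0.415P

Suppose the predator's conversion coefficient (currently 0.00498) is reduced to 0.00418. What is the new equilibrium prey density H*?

At the interior fixed point, setting dP/dt = 0 with P > 0 fixes H* = (predator death rate)/(HP coefficient) — independent of the other coefficients.
With the change, H* = 0.415/0.00418 = 99.3; it rises from 83.3.

H* ≈ 99.3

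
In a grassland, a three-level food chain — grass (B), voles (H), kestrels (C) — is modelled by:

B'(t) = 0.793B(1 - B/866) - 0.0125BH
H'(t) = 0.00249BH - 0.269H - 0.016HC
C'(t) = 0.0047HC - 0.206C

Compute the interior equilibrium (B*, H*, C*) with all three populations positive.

B* ≈ 268, H* ≈ 43.8, C* ≈ 24.8

From dC/dt = 0: 0.0047H* = 0.206, so H* = 43.8.
From dB/dt = 0: 0.793(1 - B*/866) = 0.0125·43.8, giving B* = 866·(1 - 0.691) = 268.
From dH/dt = 0: 0.00249·268 - 0.269 = 0.016C*, so C* = 0.398/0.016 = 24.8.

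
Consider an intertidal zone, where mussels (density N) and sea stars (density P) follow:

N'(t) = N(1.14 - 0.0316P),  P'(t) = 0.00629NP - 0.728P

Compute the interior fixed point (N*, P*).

N* ≈ 116, P* ≈ 36.1

Set dP/dt = 0 with P > 0: 0.00629N - 0.728 = 0, so N* = 0.728/0.00629 = 116.
Set dN/dt = 0 with N > 0: 1.14 - 0.0316P = 0, so P* = 1.14/0.0316 = 36.1.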